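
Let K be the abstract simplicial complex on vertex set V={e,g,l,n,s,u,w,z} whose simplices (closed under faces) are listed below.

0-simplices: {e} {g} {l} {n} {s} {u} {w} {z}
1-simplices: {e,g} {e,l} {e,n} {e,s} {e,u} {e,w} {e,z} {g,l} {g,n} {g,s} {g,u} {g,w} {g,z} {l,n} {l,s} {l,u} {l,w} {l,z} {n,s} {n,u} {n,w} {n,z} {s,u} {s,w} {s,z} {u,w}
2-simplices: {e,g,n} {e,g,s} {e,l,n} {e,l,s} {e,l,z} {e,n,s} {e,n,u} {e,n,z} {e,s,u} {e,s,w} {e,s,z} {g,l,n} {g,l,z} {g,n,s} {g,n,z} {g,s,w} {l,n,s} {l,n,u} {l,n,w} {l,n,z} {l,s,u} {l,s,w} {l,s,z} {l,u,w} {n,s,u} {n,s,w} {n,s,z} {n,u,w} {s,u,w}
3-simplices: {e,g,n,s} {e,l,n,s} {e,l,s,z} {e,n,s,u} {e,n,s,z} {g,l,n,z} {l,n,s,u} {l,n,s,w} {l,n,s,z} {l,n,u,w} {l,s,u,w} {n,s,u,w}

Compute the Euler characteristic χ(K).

χ(K)=-1

n_0=8 n_1=26 n_2=29 n_3=12
χ=+8−26+29−12=-1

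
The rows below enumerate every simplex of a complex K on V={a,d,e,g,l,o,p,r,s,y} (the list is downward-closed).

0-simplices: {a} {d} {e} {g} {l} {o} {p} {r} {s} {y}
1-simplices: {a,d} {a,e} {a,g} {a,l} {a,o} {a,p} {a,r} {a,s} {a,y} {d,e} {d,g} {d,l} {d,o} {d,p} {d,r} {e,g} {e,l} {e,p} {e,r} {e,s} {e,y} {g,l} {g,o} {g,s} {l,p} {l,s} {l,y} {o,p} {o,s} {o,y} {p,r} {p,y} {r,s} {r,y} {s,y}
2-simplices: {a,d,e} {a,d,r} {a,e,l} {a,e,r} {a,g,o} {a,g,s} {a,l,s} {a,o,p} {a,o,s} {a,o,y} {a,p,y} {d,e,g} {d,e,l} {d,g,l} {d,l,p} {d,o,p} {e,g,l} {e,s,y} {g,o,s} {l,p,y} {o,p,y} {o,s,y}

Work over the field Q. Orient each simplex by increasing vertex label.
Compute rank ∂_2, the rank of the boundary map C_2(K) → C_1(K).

n_0=10 n_1=35 n_2=22  [Q]
∂1: piv[ad,ae,ag,al,ao,ap,ar,as,ay] rk=9  ker:de,dg,dl,do,dp,dr,eg,el,ep,er,es,ey,gl,go,gs,lp,ls,ly,op,os,oy,pr,py,rs,ry,sy
∂2: piv[ade,adr,ael,aer,ago,ags,als,aop,aos,aoy,apy,deg,del,dgl,dlp,dop,esy,lpy,osy] rk=19  ker:egl,gos,opy
rk∂_2=19

rank∂_2=19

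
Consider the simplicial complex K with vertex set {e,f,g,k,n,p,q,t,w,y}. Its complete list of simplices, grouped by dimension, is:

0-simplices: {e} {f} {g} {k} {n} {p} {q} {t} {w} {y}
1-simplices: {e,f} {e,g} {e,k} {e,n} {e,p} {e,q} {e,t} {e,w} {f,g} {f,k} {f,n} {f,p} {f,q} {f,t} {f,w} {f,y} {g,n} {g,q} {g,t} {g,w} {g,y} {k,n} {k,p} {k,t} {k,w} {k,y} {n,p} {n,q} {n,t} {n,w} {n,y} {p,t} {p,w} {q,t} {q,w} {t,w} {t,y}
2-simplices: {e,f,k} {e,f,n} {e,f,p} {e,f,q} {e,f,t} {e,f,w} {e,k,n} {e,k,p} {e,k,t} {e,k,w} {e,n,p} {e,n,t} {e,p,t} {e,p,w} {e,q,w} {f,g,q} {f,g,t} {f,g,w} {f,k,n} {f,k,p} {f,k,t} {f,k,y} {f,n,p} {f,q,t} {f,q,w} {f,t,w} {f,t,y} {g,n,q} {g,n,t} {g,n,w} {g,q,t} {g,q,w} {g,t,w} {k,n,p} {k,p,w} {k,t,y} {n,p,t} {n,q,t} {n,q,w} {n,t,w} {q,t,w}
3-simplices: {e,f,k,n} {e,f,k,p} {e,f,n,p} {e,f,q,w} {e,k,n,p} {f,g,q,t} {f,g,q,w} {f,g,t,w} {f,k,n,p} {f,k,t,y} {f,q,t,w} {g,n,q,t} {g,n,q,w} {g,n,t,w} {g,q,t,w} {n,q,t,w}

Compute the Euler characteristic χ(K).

χ(K)=-2

n_0=10 n_1=37 n_2=41 n_3=16
χ=+10−37+41−16=-2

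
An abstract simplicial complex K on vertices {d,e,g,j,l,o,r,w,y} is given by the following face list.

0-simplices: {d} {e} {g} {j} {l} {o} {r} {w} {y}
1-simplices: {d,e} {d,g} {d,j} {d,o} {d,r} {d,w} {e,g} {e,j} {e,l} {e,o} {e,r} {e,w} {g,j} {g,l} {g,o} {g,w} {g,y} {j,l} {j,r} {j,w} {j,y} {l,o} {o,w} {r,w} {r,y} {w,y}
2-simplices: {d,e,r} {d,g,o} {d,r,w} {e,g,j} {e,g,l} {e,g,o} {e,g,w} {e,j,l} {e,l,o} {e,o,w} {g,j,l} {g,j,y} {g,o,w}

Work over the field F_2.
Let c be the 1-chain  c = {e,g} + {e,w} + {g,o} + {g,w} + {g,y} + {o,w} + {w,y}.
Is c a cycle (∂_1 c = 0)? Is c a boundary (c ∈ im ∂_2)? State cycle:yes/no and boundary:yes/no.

n_0=9 n_1=26 n_2=13  [Z2]
∂1: piv[de,dg,dj,do,dr,dw,el,gy] rk=8  ker:eg,ej,eo,er,ew,gj,gl,go,gw,jl,jr,jw,jy,lo,ow,rw,ry,wy
∂2: piv[der,dgo,drw,egj,egl,ego,egw,ejl,elo,eow,gjy] rk=11  ker:gjl,gow
∂1c = 0
c vs im∂2: residual ≠ 0 ⇒ not boundary

cycle:yes boundary:no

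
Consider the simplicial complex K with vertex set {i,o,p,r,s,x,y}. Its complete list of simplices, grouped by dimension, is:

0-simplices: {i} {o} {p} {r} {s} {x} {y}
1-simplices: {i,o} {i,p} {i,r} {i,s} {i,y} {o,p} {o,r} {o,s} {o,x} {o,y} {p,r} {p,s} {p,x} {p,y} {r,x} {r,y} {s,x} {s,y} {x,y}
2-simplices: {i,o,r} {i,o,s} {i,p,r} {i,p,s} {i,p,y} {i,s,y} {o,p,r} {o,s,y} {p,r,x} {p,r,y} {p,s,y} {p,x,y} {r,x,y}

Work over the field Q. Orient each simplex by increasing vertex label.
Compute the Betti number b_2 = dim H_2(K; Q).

n_0=7 n_1=19 n_2=13  [Q]
∂1: piv[io,ip,ir,is,iy,ox] rk=6  ker:op,or,os,oy,pr,ps,px,py,rx,ry,sx,sy,xy
∂2: piv[ior,ios,ipr,ips,ipy,isy,opr,osy,prx,pry,pxy] rk=11  ker:psy,rxy
b_2=(13−11)−0=2

b_2=2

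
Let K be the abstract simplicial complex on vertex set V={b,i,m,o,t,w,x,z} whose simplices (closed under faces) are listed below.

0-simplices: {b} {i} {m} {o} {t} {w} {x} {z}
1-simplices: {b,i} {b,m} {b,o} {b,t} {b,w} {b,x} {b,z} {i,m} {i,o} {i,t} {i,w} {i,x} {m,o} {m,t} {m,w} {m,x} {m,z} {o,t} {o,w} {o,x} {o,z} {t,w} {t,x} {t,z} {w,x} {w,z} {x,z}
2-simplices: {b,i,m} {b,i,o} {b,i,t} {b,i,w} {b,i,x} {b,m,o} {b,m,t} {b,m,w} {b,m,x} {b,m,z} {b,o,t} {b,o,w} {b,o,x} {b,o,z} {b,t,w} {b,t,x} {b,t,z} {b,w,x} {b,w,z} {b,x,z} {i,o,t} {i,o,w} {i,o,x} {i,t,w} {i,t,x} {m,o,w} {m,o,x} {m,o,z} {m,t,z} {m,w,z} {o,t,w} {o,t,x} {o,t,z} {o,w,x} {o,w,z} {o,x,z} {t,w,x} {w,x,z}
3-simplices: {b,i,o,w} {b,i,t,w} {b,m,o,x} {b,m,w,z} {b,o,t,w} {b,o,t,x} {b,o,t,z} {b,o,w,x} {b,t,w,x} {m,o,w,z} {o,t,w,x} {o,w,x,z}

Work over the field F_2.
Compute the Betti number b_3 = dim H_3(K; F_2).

b_3=1

n_0=8 n_1=27 n_2=38 n_3=12  [Z2]
∂1: piv[bi,bm,bo,bt,bw,bx,bz] rk=7  ker:im,io,it,iw,ix,mo,mt,mw,mx,mz,ot,ow,ox,oz,tw,tx,tz,wx,wz,xz
∂2: piv[bim,bio,bit,biw,bix,bmo,bmt,bmw,bmx,bmz,bot,bow,box,boz,btw,btx,btz,bwx,bwz,bxz] rk=20  ker:iot,iow,iox,itw,itx,mow,mox,moz,mtz,mwz,otw,otx,otz,owx,owz,oxz,twx,wxz
∂3: piv[biow,bitw,bmox,bmwz,botw,botx,botz,bowx,btwx,mowz,owxz] rk=11  ker:otwx
b_3=(12−11)−0=1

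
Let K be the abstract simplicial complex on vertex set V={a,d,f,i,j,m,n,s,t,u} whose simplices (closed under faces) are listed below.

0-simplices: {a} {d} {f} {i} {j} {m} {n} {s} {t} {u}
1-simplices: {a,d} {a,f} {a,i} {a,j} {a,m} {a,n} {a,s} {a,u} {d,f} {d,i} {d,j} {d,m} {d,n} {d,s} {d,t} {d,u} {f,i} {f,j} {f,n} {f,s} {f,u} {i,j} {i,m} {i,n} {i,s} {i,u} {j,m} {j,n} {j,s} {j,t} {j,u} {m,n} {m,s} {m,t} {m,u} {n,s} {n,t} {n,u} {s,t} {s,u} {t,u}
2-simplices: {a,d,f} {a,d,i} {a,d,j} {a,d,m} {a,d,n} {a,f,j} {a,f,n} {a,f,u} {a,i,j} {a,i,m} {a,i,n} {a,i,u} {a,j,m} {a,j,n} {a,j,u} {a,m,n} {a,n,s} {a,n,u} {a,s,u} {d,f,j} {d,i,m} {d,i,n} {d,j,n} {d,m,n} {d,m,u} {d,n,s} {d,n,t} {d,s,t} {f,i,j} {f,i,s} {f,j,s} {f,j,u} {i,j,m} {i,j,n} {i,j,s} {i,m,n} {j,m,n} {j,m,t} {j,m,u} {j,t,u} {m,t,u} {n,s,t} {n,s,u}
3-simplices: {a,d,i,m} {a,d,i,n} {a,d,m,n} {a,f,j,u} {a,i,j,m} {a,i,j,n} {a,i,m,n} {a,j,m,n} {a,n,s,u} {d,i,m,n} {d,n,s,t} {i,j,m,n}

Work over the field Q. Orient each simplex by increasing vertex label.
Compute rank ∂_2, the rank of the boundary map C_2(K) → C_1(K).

n_0=10 n_1=41 n_2=43 n_3=12  [Q]
∂1: piv[ad,af,ai,aj,am,an,as,au,dt] rk=9  ker:df,di,dj,dm,dn,ds,du,fi,fj,fn,fs,fu,ij,im,in,is,iu,jm,jn,js,jt,ju,mn,ms,mt,mu,ns,nt,nu,st,su,tu
∂2: piv[adf,adi,adj,adm,adn,afj,afn,afu,aij,aim,ain,aiu,ajm,ajn,aju,amn,ans,anu,asu,dmu,dns,dnt,dst,fij,fis,fjs,jmt,jmu,jtu] rk=29  ker:dfj,dim,din,djn,dmn,fju,ijm,ijn,ijs,imn,jmn,mtu,nst,nsu
∂3: piv[adim,adin,admn,afju,aijm,aijn,aimn,ajmn,ansu,dnst] rk=10  ker:dimn,ijmn
rk∂_2=29

rank∂_2=29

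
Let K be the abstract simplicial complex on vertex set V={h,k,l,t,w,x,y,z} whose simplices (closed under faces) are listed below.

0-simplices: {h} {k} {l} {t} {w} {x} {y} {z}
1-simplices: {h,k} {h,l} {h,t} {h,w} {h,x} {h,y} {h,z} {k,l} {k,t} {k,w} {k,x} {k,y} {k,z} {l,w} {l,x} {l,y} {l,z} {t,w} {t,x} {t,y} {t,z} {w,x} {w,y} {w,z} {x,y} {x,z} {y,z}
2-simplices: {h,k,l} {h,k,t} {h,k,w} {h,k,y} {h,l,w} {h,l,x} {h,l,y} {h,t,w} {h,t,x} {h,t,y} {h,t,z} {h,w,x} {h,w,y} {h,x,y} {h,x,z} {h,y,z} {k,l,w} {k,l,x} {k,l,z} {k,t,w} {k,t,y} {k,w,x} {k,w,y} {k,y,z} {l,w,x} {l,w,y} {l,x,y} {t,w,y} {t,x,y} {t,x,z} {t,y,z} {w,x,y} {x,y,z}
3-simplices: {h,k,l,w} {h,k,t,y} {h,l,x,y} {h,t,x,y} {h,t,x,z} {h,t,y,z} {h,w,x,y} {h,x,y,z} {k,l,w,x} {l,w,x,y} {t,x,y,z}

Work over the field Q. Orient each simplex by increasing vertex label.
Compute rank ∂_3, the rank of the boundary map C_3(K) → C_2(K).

n_0=8 n_1=27 n_2=33 n_3=11  [Q]
∂1: piv[hk,hl,ht,hw,hx,hy,hz] rk=7  ker:kl,kt,kw,kx,ky,kz,lw,lx,ly,lz,tw,tx,ty,tz,wx,wy,wz,xy,xz,yz
∂2: piv[hkl,hkt,hkw,hky,hlw,hlx,hly,htw,htx,hty,htz,hwx,hwy,hxy,hxz,hyz,klx,klz,kyz] rk=19  ker:klw,ktw,kty,kwx,kwy,lwx,lwy,lxy,twy,txy,txz,tyz,wxy,xyz
∂3: piv[hklw,hkty,hlxy,htxy,htxz,htyz,hwxy,hxyz,klwx,lwxy] rk=10  ker:txyz
rk∂_3=10

rank∂_3=10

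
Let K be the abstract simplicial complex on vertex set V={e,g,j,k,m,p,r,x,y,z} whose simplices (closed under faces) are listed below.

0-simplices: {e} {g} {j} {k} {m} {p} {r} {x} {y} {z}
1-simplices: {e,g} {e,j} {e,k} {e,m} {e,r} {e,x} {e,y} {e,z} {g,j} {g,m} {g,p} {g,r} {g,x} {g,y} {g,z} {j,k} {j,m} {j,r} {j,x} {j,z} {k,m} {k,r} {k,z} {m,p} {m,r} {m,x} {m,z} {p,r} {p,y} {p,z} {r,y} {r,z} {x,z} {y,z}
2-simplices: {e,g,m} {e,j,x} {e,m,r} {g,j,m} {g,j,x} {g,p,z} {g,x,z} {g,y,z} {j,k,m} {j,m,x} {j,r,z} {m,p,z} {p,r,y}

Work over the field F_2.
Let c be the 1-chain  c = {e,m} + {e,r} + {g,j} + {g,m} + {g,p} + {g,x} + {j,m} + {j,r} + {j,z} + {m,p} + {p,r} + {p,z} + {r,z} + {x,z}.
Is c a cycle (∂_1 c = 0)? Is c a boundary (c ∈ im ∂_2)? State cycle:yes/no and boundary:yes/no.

cycle:yes boundary:no

n_0=10 n_1=34 n_2=13  [Z2]
∂1: piv[eg,ej,ek,em,er,ex,ey,ez,gp] rk=9  ker:gj,gm,gr,gx,gy,gz,jk,jm,jr,jx,jz,km,kr,kz,mp,mr,mx,mz,pr,py,pz,ry,rz,xz,yz
∂2: piv[egm,ejx,emr,gjm,gjx,gpz,gxz,gyz,jkm,jmx,jrz,mpz,pry] rk=13
∂1c = 0
c vs im∂2: residual ≠ 0 ⇒ not boundary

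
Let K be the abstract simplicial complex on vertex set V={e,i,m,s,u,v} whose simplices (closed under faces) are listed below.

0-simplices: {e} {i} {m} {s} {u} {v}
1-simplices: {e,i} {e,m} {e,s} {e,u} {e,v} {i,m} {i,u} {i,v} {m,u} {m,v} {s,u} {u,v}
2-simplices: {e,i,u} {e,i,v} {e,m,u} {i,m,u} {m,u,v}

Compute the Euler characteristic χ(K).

n_0=6 n_1=12 n_2=5
χ=+6−12+5=-1

χ(K)=-1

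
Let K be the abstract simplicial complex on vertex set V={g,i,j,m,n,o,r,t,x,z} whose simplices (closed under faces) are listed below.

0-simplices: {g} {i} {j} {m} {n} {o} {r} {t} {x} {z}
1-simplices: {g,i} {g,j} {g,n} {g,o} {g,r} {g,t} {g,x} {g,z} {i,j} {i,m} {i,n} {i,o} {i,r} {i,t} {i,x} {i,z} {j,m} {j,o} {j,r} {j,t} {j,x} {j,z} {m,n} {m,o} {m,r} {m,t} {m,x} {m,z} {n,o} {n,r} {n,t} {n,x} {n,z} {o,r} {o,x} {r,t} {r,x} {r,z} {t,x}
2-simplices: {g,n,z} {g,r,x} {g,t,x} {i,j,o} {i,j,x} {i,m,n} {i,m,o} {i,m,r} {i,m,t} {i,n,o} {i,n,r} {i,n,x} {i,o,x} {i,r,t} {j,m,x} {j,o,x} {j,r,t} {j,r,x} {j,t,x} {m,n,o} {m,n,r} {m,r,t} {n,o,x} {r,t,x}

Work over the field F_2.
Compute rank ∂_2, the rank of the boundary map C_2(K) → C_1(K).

rank∂_2=18

n_0=10 n_1=39 n_2=24  [Z2]
∂1: piv[gi,gj,gn,go,gr,gt,gx,gz,im] rk=9  ker:ij,in,io,ir,it,ix,iz,jm,jo,jr,jt,jx,jz,mn,mo,mr,mt,mx,mz,no,nr,nt,nx,nz,or,ox,rt,rx,rz,tx
∂2: piv[gnz,grx,gtx,ijo,ijx,imn,imo,imr,imt,ino,inr,inx,iox,irt,jmx,jrt,jrx,jtx] rk=18  ker:jox,mno,mnr,mrt,nox,rtx
rk∂_2=18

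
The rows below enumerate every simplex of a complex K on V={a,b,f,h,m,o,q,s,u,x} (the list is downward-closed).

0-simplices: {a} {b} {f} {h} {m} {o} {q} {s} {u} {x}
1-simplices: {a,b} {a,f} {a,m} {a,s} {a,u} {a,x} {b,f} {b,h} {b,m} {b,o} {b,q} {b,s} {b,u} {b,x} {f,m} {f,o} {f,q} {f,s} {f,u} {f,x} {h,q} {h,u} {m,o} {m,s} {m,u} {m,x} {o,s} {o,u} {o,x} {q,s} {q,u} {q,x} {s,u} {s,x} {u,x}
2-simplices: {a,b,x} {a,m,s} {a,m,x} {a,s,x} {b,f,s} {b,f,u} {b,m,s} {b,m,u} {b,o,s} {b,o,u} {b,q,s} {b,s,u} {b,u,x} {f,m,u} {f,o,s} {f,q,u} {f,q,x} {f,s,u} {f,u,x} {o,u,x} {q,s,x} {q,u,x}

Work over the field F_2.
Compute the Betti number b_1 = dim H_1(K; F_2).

n_0=10 n_1=35 n_2=22  [Z2]
∂1: piv[ab,af,am,as,au,ax,bh,bo,bq] rk=9  ker:bf,bm,bs,bu,bx,fm,fo,fq,fs,fu,fx,hq,hu,mo,ms,mu,mx,os,ou,ox,qs,qu,qx,su,sx,ux
∂2: piv[abx,ams,amx,asx,bfs,bfu,bms,bmu,bos,bou,bqs,bsu,bux,fmu,fos,fqu,fqx,fux,oux,qsx] rk=20  ker:fsu,qux
b_1=(35−9)−20=6

b_1=6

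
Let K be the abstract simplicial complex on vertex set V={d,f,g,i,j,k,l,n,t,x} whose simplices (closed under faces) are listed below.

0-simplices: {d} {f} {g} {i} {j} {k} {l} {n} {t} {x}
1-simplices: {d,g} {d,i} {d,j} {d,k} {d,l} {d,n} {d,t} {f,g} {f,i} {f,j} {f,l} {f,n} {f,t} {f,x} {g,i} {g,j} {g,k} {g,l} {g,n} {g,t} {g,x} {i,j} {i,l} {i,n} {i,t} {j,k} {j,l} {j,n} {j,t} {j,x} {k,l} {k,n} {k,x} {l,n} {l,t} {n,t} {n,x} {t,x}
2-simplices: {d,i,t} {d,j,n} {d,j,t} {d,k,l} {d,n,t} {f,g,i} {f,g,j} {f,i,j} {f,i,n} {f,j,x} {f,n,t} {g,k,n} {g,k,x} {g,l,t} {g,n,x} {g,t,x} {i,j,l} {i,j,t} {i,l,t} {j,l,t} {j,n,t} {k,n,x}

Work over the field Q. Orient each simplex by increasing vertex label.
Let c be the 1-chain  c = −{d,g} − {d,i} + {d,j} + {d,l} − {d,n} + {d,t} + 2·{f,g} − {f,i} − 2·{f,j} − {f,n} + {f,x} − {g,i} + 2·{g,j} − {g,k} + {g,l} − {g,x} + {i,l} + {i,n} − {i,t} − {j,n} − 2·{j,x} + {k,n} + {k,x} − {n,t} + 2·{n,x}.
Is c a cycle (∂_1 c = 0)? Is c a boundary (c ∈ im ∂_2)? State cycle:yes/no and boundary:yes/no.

n_0=10 n_1=38 n_2=22  [Q]
∂1: piv[dg,di,dj,dk,dl,dn,dt,fg,fx] rk=9  ker:fi,fj,fl,fn,ft,gi,gj,gk,gl,gn,gt,gx,ij,il,in,it,jk,jl,jn,jt,jx,kl,kn,kx,ln,lt,nt,nx,tx
∂2: piv[dit,djn,djt,dkl,dnt,fgi,fgj,fij,fin,fjx,fnt,gkn,gkx,glt,gnx,gtx,ijl,ijt,ilt] rk=19  ker:jlt,jnt,knx
∂1c = {f} + {g} − 4·{i} + 4·{j} − 3·{k} + 3·{l} − 2·{n} − {t} + {x}

cycle:no boundary:no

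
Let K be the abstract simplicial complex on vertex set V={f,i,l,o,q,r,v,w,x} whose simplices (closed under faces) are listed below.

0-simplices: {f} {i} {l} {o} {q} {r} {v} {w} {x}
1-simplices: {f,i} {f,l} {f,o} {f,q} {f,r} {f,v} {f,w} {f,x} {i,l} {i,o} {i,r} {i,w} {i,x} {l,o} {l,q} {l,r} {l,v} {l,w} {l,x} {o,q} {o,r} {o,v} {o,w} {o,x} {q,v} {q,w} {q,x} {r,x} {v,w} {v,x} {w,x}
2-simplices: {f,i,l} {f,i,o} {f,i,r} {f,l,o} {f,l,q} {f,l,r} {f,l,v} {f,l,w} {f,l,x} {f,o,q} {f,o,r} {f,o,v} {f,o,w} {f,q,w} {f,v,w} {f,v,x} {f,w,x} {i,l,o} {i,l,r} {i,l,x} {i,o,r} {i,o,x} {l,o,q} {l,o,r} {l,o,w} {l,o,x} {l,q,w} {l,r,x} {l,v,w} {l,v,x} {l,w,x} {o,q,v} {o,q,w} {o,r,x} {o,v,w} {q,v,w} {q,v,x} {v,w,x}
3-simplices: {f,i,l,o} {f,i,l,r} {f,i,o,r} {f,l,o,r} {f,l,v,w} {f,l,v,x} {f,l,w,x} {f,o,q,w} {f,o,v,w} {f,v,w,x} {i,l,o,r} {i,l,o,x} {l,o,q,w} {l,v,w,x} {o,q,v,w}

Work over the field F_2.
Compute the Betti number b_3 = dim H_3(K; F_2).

n_0=9 n_1=31 n_2=38 n_3=15  [Z2]
∂1: piv[fi,fl,fo,fq,fr,fv,fw,fx] rk=8  ker:il,io,ir,iw,ix,lo,lq,lr,lv,lw,lx,oq,or,ov,ow,ox,qv,qw,qx,rx,vw,vx,wx
∂2: piv[fil,fio,fir,flo,flq,flr,flv,flw,flx,foq,for,fov,fow,fqw,fvw,fvx,fwx,ilx,iox,lrx,oqv,qvx] rk=22  ker:ilo,ilr,ior,loq,lor,low,lox,lqw,lvw,lvx,lwx,oqw,orx,ovw,qvw,vwx
∂3: piv[filo,filr,fior,flor,flvw,flvx,flwx,foqw,fovw,fvwx,ilox,loqw,oqvw] rk=13  ker:ilor,lvwx
b_3=(15−13)−0=2

b_3=2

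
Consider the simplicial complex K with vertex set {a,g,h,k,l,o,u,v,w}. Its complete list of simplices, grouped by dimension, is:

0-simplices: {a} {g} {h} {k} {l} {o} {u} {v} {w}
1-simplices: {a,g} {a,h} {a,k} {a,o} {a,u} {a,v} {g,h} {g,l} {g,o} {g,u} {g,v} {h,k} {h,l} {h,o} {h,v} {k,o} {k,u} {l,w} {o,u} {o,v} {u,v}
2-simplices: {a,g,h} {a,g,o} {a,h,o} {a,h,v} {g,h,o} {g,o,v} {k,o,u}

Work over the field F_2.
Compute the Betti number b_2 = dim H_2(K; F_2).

n_0=9 n_1=21 n_2=7  [Z2]
∂1: piv[ag,ah,ak,ao,au,av,gl,lw] rk=8  ker:gh,go,gu,gv,hk,hl,ho,hv,ko,ku,ou,ov,uv
∂2: piv[agh,ago,aho,ahv,gov,kou] rk=6  ker:gho
b_2=(7−6)−0=1

b_2=1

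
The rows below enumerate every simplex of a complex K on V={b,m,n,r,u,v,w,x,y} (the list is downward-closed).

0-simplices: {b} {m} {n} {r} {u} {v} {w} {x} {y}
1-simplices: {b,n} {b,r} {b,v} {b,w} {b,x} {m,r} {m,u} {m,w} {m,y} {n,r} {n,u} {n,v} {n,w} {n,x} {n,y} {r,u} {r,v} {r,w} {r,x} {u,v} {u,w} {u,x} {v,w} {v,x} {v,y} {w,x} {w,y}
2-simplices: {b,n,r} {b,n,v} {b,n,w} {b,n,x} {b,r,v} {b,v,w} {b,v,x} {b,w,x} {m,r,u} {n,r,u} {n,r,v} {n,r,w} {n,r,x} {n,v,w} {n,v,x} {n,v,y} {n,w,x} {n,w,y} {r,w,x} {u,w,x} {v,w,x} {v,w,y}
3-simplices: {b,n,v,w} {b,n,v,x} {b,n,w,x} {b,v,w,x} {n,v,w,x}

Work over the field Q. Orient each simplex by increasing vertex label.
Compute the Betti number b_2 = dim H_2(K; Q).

b_2=3

n_0=9 n_1=27 n_2=22 n_3=5  [Q]
∂1: piv[bn,br,bv,bw,bx,mr,mu,my] rk=8  ker:mw,nr,nu,nv,nw,nx,ny,ru,rv,rw,rx,uv,uw,ux,vw,vx,vy,wx,wy
∂2: piv[bnr,bnv,bnw,bnx,brv,bvw,bvx,bwx,mru,nru,nrw,nrx,nvy,nwy,uwx] rk=15  ker:nrv,nvw,nvx,nwx,rwx,vwx,vwy
∂3: piv[bnvw,bnvx,bnwx,bvwx] rk=4  ker:nvwx
b_2=(22−15)−4=3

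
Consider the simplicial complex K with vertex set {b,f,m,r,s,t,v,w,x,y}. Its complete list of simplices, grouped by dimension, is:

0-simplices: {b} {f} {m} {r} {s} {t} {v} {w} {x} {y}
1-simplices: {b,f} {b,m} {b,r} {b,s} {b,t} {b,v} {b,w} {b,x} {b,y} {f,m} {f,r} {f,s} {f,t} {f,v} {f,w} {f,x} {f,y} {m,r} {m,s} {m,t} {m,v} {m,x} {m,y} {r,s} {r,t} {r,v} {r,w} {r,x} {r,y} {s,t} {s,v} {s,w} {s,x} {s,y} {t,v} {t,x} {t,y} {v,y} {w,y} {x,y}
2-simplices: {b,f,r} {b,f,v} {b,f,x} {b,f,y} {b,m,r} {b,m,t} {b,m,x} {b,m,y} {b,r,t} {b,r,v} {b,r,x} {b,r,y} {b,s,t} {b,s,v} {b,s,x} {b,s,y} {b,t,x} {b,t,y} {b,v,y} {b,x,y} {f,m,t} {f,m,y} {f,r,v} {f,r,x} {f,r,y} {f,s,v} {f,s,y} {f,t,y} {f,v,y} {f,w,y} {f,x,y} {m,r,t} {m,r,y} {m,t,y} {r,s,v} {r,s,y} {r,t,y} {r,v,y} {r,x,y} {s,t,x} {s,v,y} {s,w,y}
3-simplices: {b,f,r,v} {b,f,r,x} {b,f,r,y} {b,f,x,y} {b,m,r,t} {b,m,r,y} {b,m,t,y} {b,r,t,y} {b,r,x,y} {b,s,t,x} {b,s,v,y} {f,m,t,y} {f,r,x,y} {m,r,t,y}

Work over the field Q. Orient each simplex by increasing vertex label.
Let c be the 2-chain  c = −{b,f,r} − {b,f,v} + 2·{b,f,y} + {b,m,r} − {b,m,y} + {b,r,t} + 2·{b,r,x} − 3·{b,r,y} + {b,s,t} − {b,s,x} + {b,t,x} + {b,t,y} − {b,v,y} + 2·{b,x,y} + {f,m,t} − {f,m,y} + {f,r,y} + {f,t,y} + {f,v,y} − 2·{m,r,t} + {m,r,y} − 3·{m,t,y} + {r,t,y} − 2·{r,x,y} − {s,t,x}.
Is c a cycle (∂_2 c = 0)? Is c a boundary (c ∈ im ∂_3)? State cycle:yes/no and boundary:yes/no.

cycle:yes boundary:no

n_0=10 n_1=40 n_2=42 n_3=14  [Q]
∂1: piv[bf,bm,br,bs,bt,bv,bw,bx,by] rk=9  ker:fm,fr,fs,ft,fv,fw,fx,fy,mr,ms,mt,mv,mx,my,rs,rt,rv,rw,rx,ry,st,sv,sw,sx,sy,tv,tx,ty,vy,wy,xy
∂2: piv[bfr,bfv,bfx,bfy,bmr,bmt,bmx,bmy,brt,brv,brx,bry,bst,bsv,bsx,bsy,btx,bty,bvy,bxy,fmt,fmy,fsv,fwy,rsv,swy] rk=26  ker:frv,frx,fry,fsy,fty,fvy,fxy,mrt,mry,mty,rsy,rty,rvy,rxy,stx,svy
∂3: piv[bfrv,bfrx,bfry,bfxy,bmrt,bmry,bmty,brty,brxy,bstx,bsvy,fmty] rk=12  ker:frxy,mrty
∂2c = 0
c vs im∂3: residual ≠ 0 ⇒ not boundary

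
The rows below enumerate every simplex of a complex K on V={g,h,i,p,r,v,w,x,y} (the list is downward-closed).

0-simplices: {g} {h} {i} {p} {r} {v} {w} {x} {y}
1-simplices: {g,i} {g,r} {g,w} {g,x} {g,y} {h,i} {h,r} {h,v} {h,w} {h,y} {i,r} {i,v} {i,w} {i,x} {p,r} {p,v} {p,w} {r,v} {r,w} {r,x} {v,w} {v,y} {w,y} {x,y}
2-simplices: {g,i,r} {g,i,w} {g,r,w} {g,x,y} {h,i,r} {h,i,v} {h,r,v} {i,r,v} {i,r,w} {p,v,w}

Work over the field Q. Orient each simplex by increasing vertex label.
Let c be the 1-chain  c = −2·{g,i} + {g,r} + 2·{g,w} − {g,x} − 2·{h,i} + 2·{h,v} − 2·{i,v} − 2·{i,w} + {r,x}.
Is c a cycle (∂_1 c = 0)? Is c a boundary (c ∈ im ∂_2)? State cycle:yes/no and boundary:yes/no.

n_0=9 n_1=24 n_2=10  [Q]
∂1: piv[gi,gr,gw,gx,gy,hi,hv,pr] rk=8  ker:hr,hw,hy,ir,iv,iw,ix,pv,pw,rv,rw,rx,vw,vy,wy,xy
∂2: piv[gir,giw,grw,gxy,hir,hiv,hrv,pvw] rk=8  ker:irv,irw
∂1c = 0
c vs im∂2: residual ≠ 0 ⇒ not boundary

cycle:yes boundary:no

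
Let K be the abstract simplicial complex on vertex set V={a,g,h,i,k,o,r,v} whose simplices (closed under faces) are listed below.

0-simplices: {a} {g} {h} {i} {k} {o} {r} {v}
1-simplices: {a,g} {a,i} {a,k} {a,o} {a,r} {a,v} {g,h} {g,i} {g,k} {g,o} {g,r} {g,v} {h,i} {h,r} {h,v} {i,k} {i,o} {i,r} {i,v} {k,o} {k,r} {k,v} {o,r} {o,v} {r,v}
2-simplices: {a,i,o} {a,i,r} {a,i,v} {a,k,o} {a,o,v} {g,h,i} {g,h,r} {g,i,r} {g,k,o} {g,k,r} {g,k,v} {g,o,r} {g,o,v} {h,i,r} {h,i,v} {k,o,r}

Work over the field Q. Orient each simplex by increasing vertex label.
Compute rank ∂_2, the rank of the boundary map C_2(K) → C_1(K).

rank∂_2=14

n_0=8 n_1=25 n_2=16  [Q]
∂1: piv[ag,ai,ak,ao,ar,av,gh] rk=7  ker:gi,gk,go,gr,gv,hi,hr,hv,ik,io,ir,iv,ko,kr,kv,or,ov,rv
∂2: piv[aio,air,aiv,ako,aov,ghi,ghr,gir,gko,gkr,gkv,gor,gov,hiv] rk=14  ker:hir,kor
rk∂_2=14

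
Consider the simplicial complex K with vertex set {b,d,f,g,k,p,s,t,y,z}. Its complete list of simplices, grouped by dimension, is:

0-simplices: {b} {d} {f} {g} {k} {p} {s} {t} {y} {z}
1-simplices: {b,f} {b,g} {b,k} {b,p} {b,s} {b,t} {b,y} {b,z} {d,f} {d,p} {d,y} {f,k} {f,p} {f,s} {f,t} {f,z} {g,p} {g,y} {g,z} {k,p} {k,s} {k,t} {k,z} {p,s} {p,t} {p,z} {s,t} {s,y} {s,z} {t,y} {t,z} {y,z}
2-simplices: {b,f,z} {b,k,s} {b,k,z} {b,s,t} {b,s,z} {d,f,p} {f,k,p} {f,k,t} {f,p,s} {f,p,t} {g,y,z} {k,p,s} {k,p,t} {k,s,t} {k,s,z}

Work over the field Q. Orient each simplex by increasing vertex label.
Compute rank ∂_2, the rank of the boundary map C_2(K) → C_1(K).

rank∂_2=13

n_0=10 n_1=32 n_2=15  [Q]
∂1: piv[bf,bg,bk,bp,bs,bt,by,bz,df] rk=9  ker:dp,dy,fk,fp,fs,ft,fz,gp,gy,gz,kp,ks,kt,kz,ps,pt,pz,st,sy,sz,ty,tz,yz
∂2: piv[bfz,bks,bkz,bst,bsz,dfp,fkp,fkt,fps,fpt,gyz,kps,kst] rk=13  ker:kpt,ksz
rk∂_2=13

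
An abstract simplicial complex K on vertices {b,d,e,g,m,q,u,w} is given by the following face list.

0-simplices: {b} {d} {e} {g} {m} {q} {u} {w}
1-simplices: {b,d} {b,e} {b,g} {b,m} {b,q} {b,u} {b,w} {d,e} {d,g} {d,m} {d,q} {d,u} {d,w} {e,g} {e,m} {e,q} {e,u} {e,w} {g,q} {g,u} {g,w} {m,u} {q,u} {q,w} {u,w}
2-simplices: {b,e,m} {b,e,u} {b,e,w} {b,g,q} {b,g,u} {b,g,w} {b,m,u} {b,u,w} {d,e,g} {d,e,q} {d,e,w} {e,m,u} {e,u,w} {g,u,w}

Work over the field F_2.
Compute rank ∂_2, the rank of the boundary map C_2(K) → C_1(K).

n_0=8 n_1=25 n_2=14  [Z2]
∂1: piv[bd,be,bg,bm,bq,bu,bw] rk=7  ker:de,dg,dm,dq,du,dw,eg,em,eq,eu,ew,gq,gu,gw,mu,qu,qw,uw
∂2: piv[bem,beu,bew,bgq,bgu,bgw,bmu,buw,deg,deq,dew] rk=11  ker:emu,euw,guw
rk∂_2=11

rank∂_2=11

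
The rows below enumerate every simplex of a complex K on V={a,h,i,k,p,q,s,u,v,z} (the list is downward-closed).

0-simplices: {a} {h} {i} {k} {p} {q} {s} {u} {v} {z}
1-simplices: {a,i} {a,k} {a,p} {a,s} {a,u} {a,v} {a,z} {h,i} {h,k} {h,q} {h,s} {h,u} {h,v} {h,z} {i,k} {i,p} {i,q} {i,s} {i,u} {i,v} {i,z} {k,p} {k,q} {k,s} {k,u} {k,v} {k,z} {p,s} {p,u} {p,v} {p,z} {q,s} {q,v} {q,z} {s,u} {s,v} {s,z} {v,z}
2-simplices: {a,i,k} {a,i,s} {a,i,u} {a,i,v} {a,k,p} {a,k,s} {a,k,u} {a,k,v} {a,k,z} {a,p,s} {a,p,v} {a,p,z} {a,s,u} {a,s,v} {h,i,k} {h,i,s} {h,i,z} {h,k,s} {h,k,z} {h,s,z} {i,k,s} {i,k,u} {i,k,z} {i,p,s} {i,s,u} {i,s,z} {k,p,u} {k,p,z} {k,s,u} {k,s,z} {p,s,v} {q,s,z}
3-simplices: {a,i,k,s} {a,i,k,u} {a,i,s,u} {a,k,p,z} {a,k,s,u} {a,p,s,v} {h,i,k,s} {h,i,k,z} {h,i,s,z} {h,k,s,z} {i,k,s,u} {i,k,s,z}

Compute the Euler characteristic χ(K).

n_0=10 n_1=38 n_2=32 n_3=12
χ=+10−38+32−12=-8

χ(K)=-8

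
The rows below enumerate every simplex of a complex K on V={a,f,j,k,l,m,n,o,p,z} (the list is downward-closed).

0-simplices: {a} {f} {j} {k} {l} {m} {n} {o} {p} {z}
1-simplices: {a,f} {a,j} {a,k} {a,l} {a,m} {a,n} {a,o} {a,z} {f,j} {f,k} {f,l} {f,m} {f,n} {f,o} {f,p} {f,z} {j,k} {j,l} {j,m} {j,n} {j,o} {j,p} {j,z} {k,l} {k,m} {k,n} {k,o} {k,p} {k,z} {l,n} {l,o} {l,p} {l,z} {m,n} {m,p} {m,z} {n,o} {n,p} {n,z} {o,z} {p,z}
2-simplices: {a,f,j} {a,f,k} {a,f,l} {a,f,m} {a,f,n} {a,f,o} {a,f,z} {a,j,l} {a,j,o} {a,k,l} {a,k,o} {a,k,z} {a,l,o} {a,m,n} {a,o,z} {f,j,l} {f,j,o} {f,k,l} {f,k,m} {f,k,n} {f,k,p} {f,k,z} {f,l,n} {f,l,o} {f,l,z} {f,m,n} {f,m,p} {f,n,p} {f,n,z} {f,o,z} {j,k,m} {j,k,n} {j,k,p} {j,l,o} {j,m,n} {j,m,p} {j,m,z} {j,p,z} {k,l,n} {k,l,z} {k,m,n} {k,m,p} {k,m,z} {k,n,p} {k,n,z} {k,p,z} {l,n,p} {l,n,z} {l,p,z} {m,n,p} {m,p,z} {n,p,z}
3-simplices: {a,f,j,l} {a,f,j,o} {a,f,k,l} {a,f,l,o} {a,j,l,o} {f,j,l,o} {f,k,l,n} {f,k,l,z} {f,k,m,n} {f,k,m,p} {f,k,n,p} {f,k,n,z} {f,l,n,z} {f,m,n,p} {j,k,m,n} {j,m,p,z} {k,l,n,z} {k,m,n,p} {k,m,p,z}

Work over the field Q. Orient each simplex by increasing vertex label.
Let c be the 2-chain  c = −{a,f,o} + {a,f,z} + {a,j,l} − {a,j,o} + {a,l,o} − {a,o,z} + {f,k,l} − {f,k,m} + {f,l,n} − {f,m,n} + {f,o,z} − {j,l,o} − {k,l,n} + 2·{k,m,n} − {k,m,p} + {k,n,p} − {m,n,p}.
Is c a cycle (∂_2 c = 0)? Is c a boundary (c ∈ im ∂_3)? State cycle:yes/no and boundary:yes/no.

cycle:yes boundary:no

n_0=10 n_1=41 n_2=52 n_3=19  [Q]
∂1: piv[af,aj,ak,al,am,an,ao,az,fp] rk=9  ker:fj,fk,fl,fm,fn,fo,fz,jk,jl,jm,jn,jo,jp,jz,kl,km,kn,ko,kp,kz,ln,lo,lp,lz,mn,mp,mz,no,np,nz,oz,pz
∂2: piv[afj,afk,afl,afm,afn,afo,afz,ajl,ajo,akl,ako,akz,alo,amn,aoz,fkm,fkn,fkp,fln,flz,fmp,fnp,fnz,jkm,jkn,jkp,jmz,jpz,kmz,lnp] rk=30  ker:fjl,fjo,fkl,fkz,flo,fmn,foz,jlo,jmn,jmp,kln,klz,kmn,kmp,knp,knz,kpz,lnz,lpz,mnp,mpz,npz
∂3: piv[afjl,afjo,afkl,aflo,ajlo,fkln,fklz,fkmn,fkmp,fknp,fknz,flnz,fmnp,jkmn,jmpz,kmpz] rk=16  ker:fjlo,klnz,kmnp
∂2c = 0
c vs im∂3: residual ≠ 0 ⇒ not boundary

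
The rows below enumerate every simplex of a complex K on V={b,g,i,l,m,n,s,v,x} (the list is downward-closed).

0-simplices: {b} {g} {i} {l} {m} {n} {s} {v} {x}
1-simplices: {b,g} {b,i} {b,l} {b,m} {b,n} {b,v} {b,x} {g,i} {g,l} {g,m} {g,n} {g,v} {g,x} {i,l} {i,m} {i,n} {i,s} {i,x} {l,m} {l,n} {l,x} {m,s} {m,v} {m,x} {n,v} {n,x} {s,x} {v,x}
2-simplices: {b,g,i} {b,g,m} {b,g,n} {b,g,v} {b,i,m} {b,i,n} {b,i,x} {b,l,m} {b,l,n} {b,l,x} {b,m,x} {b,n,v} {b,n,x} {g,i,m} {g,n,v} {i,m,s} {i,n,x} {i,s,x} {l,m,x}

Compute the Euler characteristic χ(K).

χ(K)=0

n_0=9 n_1=28 n_2=19
χ=+9−28+19=0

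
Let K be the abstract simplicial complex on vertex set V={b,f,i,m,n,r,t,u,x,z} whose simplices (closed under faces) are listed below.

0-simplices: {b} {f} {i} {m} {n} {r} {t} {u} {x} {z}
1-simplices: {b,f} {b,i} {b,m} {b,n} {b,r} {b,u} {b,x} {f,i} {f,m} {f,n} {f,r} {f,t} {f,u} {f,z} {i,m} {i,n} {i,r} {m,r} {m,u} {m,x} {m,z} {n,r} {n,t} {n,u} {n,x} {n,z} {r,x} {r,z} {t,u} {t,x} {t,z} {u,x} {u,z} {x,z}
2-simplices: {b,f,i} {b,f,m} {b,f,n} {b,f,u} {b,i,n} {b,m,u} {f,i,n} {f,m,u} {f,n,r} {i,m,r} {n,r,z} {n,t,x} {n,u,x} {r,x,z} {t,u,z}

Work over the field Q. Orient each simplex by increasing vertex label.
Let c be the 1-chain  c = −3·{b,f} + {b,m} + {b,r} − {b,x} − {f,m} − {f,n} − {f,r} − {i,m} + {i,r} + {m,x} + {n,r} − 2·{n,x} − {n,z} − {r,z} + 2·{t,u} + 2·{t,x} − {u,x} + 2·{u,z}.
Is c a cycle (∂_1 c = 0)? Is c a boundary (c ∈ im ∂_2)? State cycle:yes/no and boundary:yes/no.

n_0=10 n_1=34 n_2=15  [Q]
∂1: piv[bf,bi,bm,bn,br,bu,bx,ft,fz] rk=9  ker:fi,fm,fn,fr,fu,im,in,ir,mr,mu,mx,mz,nr,nt,nu,nx,nz,rx,rz,tu,tx,tz,ux,uz,xz
∂2: piv[bfi,bfm,bfn,bfu,bin,bmu,fnr,imr,nrz,ntx,nux,rxz,tuz] rk=13  ker:fin,fmu
∂1c = 2·{b} − 2·{m} + {n} + 3·{r} − 4·{t} + {u} − {x}

cycle:no boundary:no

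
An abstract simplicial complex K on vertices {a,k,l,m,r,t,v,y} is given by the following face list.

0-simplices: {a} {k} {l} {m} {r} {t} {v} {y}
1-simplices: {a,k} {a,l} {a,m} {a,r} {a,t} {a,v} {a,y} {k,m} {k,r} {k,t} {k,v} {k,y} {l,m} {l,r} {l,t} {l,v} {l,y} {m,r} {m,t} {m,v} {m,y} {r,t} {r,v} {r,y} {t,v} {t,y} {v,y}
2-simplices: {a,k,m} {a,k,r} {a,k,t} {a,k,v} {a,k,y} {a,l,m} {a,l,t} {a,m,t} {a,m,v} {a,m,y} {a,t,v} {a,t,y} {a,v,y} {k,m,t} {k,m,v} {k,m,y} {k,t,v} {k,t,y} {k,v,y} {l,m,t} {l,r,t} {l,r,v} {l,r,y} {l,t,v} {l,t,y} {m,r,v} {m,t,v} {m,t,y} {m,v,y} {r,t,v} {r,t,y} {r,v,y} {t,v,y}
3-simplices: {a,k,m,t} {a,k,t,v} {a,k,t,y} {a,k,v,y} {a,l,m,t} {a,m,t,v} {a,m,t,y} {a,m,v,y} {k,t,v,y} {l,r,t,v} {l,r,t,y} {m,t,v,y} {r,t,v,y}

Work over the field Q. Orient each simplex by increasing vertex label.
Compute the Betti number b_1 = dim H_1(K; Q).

b_1=1

n_0=8 n_1=27 n_2=33 n_3=13  [Q]
∂1: piv[ak,al,am,ar,at,av,ay] rk=7  ker:km,kr,kt,kv,ky,lm,lr,lt,lv,ly,mr,mt,mv,my,rt,rv,ry,tv,ty,vy
∂2: piv[akm,akr,akt,akv,aky,alm,alt,amt,amv,amy,atv,aty,avy,lrt,lrv,lry,ltv,lty,mrv] rk=19  ker:kmt,kmv,kmy,ktv,kty,kvy,lmt,mtv,mty,mvy,rtv,rty,rvy,tvy
∂3: piv[akmt,aktv,akty,akvy,almt,amtv,amty,amvy,ktvy,lrtv,lrty,rtvy] rk=12  ker:mtvy
b_1=(27−7)−19=1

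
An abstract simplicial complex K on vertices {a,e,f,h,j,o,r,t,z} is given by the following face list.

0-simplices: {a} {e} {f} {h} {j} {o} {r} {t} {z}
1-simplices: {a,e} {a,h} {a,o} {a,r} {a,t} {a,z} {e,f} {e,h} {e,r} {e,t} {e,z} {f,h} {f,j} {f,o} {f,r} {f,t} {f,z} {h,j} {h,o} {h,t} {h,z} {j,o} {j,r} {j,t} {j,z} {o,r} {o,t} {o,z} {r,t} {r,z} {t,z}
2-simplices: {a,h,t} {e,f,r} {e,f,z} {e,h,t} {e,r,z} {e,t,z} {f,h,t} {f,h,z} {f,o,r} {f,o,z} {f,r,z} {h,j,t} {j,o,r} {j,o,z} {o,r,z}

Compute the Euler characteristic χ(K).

χ(K)=-7

n_0=9 n_1=31 n_2=15
χ=+9−31+15=-7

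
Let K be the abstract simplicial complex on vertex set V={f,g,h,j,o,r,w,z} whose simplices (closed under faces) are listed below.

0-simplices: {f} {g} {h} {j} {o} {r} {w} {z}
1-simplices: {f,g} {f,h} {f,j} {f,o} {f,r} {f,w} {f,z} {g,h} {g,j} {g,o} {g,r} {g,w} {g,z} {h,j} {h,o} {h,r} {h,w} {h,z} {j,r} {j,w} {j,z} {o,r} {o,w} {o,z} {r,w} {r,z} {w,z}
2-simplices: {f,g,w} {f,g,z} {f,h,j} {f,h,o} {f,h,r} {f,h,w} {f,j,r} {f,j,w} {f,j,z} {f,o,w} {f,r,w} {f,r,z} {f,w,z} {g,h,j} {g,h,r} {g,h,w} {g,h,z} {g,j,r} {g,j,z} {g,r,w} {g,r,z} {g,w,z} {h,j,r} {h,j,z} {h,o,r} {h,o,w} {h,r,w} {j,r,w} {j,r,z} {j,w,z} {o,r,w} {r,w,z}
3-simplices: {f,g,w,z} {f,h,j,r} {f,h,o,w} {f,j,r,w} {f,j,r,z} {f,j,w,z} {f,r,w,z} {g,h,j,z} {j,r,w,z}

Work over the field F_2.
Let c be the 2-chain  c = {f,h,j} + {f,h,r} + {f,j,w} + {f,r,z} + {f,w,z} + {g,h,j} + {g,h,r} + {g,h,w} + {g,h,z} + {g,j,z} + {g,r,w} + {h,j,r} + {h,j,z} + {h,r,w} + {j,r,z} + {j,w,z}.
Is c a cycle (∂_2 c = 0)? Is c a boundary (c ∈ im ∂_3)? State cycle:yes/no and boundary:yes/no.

cycle:yes boundary:no

n_0=8 n_1=27 n_2=32 n_3=9  [Z2]
∂1: piv[fg,fh,fj,fo,fr,fw,fz] rk=7  ker:gh,gj,go,gr,gw,gz,hj,ho,hr,hw,hz,jr,jw,jz,or,ow,oz,rw,rz,wz
∂2: piv[fgw,fgz,fhj,fho,fhr,fhw,fjr,fjw,fjz,fow,frw,frz,fwz,ghj,ghr,ghw,ghz,hor] rk=18  ker:gjr,gjz,grw,grz,gwz,hjr,hjz,how,hrw,jrw,jrz,jwz,orw,rwz
∂3: piv[fgwz,fhjr,fhow,fjrw,fjrz,fjwz,frwz,ghjz] rk=8  ker:jrwz
∂2c = 0
c vs im∂3: residual ≠ 0 ⇒ not boundary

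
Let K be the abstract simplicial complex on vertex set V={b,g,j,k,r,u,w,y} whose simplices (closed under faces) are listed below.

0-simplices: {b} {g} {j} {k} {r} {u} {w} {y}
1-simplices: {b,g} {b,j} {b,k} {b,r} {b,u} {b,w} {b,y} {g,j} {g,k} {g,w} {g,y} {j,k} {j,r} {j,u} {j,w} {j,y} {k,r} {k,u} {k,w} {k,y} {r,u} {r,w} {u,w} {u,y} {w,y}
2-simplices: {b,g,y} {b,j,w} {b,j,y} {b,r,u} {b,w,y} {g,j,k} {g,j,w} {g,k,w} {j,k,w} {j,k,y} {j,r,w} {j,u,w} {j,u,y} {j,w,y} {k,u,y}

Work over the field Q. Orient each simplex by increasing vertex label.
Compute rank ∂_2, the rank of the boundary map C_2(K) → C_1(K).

rank∂_2=13

n_0=8 n_1=25 n_2=15  [Q]
∂1: piv[bg,bj,bk,br,bu,bw,by] rk=7  ker:gj,gk,gw,gy,jk,jr,ju,jw,jy,kr,ku,kw,ky,ru,rw,uw,uy,wy
∂2: piv[bgy,bjw,bjy,bru,bwy,gjk,gjw,gkw,jky,jrw,juw,juy,kuy] rk=13  ker:jkw,jwy
rk∂_2=13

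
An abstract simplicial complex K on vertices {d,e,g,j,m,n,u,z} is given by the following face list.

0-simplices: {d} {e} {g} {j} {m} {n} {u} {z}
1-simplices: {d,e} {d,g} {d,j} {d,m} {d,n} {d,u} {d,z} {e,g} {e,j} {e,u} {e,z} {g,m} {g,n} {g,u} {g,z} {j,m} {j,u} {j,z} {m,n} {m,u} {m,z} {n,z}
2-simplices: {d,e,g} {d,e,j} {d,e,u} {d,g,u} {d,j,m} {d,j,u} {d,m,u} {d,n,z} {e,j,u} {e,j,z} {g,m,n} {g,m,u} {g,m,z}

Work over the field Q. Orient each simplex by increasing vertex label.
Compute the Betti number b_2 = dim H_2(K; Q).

b_2=1

n_0=8 n_1=22 n_2=13  [Q]
∂1: piv[de,dg,dj,dm,dn,du,dz] rk=7  ker:eg,ej,eu,ez,gm,gn,gu,gz,jm,ju,jz,mn,mu,mz,nz
∂2: piv[deg,dej,deu,dgu,djm,dju,dmu,dnz,ejz,gmn,gmu,gmz] rk=12  ker:eju
b_2=(13−12)−0=1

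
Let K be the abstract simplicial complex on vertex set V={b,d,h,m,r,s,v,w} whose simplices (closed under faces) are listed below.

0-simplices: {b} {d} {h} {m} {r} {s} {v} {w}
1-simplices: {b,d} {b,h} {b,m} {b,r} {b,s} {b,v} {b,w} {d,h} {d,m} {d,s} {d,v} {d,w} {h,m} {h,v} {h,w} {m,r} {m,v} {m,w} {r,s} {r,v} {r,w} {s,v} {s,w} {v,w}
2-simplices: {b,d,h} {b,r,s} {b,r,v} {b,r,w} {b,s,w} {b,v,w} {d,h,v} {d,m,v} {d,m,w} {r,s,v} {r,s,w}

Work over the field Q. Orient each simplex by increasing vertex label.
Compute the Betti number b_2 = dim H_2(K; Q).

n_0=8 n_1=24 n_2=11  [Q]
∂1: piv[bd,bh,bm,br,bs,bv,bw] rk=7  ker:dh,dm,ds,dv,dw,hm,hv,hw,mr,mv,mw,rs,rv,rw,sv,sw,vw
∂2: piv[bdh,brs,brv,brw,bsw,bvw,dhv,dmv,dmw,rsv] rk=10  ker:rsw
b_2=(11−10)−0=1

b_2=1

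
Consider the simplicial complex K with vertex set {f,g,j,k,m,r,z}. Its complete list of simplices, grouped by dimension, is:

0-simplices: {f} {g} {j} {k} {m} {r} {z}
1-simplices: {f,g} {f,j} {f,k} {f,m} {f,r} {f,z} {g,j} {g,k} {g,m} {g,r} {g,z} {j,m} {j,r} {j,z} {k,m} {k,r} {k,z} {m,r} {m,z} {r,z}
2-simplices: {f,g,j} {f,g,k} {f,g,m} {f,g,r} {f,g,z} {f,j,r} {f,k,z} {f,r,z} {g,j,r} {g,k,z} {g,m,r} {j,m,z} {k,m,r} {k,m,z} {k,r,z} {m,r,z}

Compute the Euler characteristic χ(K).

χ(K)=3

n_0=7 n_1=20 n_2=16
χ=+7−20+16=3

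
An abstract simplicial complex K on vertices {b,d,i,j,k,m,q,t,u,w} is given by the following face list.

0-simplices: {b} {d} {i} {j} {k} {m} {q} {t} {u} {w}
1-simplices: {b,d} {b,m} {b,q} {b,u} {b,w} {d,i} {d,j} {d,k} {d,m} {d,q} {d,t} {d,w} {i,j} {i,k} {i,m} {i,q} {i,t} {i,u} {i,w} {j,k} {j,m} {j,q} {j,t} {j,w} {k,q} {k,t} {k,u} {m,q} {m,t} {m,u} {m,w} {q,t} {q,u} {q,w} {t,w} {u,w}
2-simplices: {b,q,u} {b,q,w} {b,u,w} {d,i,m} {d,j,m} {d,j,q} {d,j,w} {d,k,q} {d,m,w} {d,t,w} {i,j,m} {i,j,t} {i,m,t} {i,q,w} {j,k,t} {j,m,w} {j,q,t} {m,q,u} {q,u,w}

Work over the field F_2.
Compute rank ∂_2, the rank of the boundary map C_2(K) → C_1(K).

n_0=10 n_1=36 n_2=19  [Z2]
∂1: piv[bd,bm,bq,bu,bw,di,dj,dk,dt] rk=9  ker:dm,dq,dw,ij,ik,im,iq,it,iu,iw,jk,jm,jq,jt,jw,kq,kt,ku,mq,mt,mu,mw,qt,qu,qw,tw,uw
∂2: piv[bqu,bqw,buw,dim,djm,djq,djw,dkq,dmw,dtw,ijm,ijt,imt,iqw,jkt,jqt,mqu] rk=17  ker:jmw,quw
rk∂_2=17

rank∂_2=17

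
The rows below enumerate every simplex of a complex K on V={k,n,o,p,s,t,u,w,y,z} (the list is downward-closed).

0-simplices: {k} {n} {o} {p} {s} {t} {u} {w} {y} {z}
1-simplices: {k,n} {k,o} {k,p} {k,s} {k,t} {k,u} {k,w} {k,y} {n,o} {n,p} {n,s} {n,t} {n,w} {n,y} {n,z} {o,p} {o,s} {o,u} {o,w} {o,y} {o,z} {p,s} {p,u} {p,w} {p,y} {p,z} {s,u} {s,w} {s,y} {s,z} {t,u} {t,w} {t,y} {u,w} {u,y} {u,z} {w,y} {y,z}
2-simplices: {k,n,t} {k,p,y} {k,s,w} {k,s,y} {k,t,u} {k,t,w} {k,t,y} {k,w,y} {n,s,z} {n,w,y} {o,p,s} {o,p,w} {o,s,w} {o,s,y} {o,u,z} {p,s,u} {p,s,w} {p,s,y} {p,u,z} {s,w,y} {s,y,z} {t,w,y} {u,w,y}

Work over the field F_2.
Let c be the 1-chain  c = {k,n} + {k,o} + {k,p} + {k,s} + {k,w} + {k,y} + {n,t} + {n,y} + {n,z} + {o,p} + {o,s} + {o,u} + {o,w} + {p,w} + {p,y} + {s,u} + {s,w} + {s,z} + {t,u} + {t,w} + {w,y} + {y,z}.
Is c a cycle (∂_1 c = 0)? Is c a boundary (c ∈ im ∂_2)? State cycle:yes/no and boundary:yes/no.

cycle:no boundary:no

n_0=10 n_1=38 n_2=23  [Z2]
∂1: piv[kn,ko,kp,ks,kt,ku,kw,ky,nz] rk=9  ker:no,np,ns,nt,nw,ny,op,os,ou,ow,oy,oz,ps,pu,pw,py,pz,su,sw,sy,sz,tu,tw,ty,uw,uy,uz,wy,yz
∂2: piv[knt,kpy,ksw,ksy,ktu,ktw,kty,kwy,nsz,nwy,ops,opw,osw,osy,ouz,psu,psy,puz,syz,uwy] rk=20  ker:psw,swy,twy
∂1c = {o} + {s} + {t} + {u} + {y} + {z}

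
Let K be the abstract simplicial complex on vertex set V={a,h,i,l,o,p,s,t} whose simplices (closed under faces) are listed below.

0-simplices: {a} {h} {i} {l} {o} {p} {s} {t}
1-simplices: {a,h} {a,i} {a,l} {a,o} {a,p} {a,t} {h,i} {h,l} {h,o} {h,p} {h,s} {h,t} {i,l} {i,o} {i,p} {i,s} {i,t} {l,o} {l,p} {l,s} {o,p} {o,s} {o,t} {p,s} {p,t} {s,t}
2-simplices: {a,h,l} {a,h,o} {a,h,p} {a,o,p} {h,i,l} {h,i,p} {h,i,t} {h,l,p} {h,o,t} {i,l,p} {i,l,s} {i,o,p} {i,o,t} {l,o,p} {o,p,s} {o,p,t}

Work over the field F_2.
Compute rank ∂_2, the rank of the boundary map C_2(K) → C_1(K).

n_0=8 n_1=26 n_2=16  [Z2]
∂1: piv[ah,ai,al,ao,ap,at,hs] rk=7  ker:hi,hl,ho,hp,ht,il,io,ip,is,it,lo,lp,ls,op,os,ot,ps,pt,st
∂2: piv[ahl,aho,ahp,aop,hil,hip,hit,hlp,hot,ils,iop,lop,ops,opt] rk=14  ker:ilp,iot
rk∂_2=14

rank∂_2=14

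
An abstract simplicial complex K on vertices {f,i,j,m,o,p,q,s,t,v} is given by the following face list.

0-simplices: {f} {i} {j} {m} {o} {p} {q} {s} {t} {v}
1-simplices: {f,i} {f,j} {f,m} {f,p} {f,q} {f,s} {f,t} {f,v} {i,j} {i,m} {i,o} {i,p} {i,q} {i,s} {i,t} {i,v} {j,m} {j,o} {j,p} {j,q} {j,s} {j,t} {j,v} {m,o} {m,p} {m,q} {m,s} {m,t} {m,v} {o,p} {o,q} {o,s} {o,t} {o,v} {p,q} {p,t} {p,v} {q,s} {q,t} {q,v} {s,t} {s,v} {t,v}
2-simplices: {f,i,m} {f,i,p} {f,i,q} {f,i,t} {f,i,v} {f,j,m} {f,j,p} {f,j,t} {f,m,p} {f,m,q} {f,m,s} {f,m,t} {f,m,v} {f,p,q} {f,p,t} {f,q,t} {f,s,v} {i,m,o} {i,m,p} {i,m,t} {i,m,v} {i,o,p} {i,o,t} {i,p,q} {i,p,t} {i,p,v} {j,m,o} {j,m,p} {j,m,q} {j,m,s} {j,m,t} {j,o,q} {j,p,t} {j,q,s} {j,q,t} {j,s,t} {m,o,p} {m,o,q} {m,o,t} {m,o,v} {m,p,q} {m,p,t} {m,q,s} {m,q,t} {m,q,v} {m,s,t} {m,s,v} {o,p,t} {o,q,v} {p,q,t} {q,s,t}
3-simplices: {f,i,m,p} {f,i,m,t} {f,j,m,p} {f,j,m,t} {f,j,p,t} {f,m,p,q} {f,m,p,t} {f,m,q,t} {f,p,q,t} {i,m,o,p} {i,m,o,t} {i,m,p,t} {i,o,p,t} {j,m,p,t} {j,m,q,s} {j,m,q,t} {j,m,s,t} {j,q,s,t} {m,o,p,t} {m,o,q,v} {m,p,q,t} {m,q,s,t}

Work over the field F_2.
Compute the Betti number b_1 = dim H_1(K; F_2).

b_1=5

n_0=10 n_1=43 n_2=51 n_3=22  [Z2]
∂1: piv[fi,fj,fm,fp,fq,fs,ft,fv,io] rk=9  ker:ij,im,ip,iq,is,it,iv,jm,jo,jp,jq,js,jt,jv,mo,mp,mq,ms,mt,mv,op,oq,os,ot,ov,pq,pt,pv,qs,qt,qv,st,sv,tv
∂2: piv[fim,fip,fiq,fit,fiv,fjm,fjp,fjt,fmp,fmq,fms,fmt,fmv,fpq,fpt,fqt,fsv,imo,iop,iot,ipv,jmo,jmq,jms,joq,jqs,jst,mov,mqv] rk=29  ker:imp,imt,imv,ipq,ipt,jmp,jmt,jpt,jqt,mop,moq,mot,mpq,mpt,mqs,mqt,mst,msv,opt,oqv,pqt,qst
∂3: piv[fimp,fimt,fjmp,fjmt,fjpt,fmpq,fmpt,fmqt,fpqt,imop,imot,impt,iopt,jmqs,jmqt,jmst,jqst,moqv] rk=18  ker:jmpt,mopt,mpqt,mqst
b_1=(43−9)−29=5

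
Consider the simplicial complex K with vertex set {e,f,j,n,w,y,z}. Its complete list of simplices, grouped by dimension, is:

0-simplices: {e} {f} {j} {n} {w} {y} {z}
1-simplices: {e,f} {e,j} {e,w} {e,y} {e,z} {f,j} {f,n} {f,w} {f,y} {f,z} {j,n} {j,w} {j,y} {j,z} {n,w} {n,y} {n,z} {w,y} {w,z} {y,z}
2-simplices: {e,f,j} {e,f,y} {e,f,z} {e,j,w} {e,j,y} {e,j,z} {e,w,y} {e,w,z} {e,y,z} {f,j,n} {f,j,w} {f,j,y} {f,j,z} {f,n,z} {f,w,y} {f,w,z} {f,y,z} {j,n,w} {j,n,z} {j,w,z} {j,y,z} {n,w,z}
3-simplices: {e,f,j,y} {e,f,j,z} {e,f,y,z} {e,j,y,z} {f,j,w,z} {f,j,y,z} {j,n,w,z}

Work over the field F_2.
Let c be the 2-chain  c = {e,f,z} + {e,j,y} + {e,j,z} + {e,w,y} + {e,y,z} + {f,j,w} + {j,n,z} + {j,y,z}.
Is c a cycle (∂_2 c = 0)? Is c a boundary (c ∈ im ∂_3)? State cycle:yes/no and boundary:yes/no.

n_0=7 n_1=20 n_2=22 n_3=7  [Z2]
∂1: piv[ef,ej,ew,ey,ez,fn] rk=6  ker:fj,fw,fy,fz,jn,jw,jy,jz,nw,ny,nz,wy,wz,yz
∂2: piv[efj,efy,efz,ejw,ejy,ejz,ewy,ewz,eyz,fjn,fjw,fnz,jnw] rk=13  ker:fjy,fjz,fwy,fwz,fyz,jnz,jwz,jyz,nwz
∂3: piv[efjy,efjz,efyz,ejyz,fjwz,jnwz] rk=6  ker:fjyz
∂2c = {e,f} + {e,w} + {e,y} + {e,z} + {f,j} + {f,w} + {f,z} + {j,n} + {j,w} + {j,z} + {n,z} + {w,y}

cycle:no boundary:no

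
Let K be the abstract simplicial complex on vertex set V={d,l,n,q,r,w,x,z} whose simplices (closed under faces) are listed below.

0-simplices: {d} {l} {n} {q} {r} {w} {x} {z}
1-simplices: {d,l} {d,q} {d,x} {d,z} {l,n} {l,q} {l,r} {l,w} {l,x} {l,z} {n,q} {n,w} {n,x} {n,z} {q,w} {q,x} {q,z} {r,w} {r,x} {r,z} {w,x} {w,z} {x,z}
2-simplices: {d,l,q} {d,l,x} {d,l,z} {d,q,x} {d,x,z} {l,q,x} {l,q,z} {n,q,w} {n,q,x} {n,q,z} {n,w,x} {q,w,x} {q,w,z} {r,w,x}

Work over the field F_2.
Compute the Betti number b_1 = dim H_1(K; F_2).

b_1=4

n_0=8 n_1=23 n_2=14  [Z2]
∂1: piv[dl,dq,dx,dz,ln,lr,lw] rk=7  ker:lq,lx,lz,nq,nw,nx,nz,qw,qx,qz,rw,rx,rz,wx,wz,xz
∂2: piv[dlq,dlx,dlz,dqx,dxz,lqz,nqw,nqx,nqz,nwx,qwz,rwx] rk=12  ker:lqx,qwx
b_1=(23−7)−12=4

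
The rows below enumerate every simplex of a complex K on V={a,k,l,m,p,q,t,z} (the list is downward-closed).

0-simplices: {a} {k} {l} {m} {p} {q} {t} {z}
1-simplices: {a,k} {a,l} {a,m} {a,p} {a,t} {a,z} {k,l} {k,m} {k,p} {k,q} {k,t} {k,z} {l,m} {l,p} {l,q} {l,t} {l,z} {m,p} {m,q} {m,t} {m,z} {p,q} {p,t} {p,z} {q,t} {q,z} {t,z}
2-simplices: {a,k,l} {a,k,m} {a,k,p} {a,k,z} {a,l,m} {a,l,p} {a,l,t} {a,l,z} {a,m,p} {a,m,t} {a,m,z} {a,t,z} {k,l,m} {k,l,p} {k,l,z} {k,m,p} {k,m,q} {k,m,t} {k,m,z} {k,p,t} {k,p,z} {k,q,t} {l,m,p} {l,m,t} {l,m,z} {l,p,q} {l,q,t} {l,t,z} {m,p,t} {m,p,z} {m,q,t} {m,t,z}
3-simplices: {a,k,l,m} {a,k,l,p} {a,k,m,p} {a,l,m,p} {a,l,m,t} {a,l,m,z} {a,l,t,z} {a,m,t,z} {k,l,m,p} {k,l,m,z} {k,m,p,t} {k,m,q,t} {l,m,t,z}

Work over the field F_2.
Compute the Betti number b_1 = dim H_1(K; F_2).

b_1=1

n_0=8 n_1=27 n_2=32 n_3=13  [Z2]
∂1: piv[ak,al,am,ap,at,az,kq] rk=7  ker:kl,km,kp,kt,kz,lm,lp,lq,lt,lz,mp,mq,mt,mz,pq,pt,pz,qt,qz,tz
∂2: piv[akl,akm,akp,akz,alm,alp,alt,alz,amp,amt,amz,atz,kmq,kmt,kpt,kpz,kqt,lpq,lqt] rk=19  ker:klm,klp,klz,kmp,kmz,lmp,lmt,lmz,ltz,mpt,mpz,mqt,mtz
∂3: piv[aklm,aklp,akmp,almp,almt,almz,altz,amtz,klmz,kmpt,kmqt] rk=11  ker:klmp,lmtz
b_1=(27−7)−19=1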